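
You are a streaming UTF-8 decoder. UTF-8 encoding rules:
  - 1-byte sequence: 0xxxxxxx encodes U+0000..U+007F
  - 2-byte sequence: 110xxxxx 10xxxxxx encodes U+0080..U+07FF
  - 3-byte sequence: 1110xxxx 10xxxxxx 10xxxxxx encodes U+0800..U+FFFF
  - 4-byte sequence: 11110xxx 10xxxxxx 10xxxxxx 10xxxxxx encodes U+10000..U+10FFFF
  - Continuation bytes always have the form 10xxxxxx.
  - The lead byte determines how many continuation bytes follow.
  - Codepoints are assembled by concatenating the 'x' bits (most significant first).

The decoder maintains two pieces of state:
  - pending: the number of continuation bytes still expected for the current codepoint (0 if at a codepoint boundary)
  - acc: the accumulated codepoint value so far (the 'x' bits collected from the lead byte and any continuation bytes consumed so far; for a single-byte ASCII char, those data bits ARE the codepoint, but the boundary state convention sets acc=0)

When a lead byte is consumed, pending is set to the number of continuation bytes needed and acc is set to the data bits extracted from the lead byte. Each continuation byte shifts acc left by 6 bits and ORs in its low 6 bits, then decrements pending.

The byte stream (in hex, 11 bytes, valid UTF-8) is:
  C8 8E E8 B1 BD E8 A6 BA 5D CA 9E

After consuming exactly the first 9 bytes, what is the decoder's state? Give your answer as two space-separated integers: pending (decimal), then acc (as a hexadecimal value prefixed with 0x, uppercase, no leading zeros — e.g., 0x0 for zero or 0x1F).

Answer: 0 0x0

Derivation:
Byte[0]=C8: 2-byte lead. pending=1, acc=0x8
Byte[1]=8E: continuation. acc=(acc<<6)|0x0E=0x20E, pending=0
Byte[2]=E8: 3-byte lead. pending=2, acc=0x8
Byte[3]=B1: continuation. acc=(acc<<6)|0x31=0x231, pending=1
Byte[4]=BD: continuation. acc=(acc<<6)|0x3D=0x8C7D, pending=0
Byte[5]=E8: 3-byte lead. pending=2, acc=0x8
Byte[6]=A6: continuation. acc=(acc<<6)|0x26=0x226, pending=1
Byte[7]=BA: continuation. acc=(acc<<6)|0x3A=0x89BA, pending=0
Byte[8]=5D: 1-byte. pending=0, acc=0x0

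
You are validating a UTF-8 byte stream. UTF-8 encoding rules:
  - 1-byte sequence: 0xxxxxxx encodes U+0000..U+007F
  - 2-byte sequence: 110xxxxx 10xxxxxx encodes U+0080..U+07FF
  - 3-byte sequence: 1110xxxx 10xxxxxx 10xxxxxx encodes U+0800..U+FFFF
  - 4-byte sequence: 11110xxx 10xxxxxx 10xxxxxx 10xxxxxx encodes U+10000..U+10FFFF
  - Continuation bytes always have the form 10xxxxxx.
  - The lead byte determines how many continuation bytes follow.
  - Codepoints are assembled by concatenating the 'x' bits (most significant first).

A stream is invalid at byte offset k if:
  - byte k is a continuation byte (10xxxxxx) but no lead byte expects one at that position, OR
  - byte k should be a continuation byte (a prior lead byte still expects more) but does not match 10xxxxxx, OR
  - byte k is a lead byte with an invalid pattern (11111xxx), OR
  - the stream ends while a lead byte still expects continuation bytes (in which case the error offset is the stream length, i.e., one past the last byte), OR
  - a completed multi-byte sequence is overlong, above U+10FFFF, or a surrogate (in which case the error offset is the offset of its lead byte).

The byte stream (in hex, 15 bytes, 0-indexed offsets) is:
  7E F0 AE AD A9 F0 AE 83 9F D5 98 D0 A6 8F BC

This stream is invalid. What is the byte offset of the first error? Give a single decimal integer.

Answer: 13

Derivation:
Byte[0]=7E: 1-byte ASCII. cp=U+007E
Byte[1]=F0: 4-byte lead, need 3 cont bytes. acc=0x0
Byte[2]=AE: continuation. acc=(acc<<6)|0x2E=0x2E
Byte[3]=AD: continuation. acc=(acc<<6)|0x2D=0xBAD
Byte[4]=A9: continuation. acc=(acc<<6)|0x29=0x2EB69
Completed: cp=U+2EB69 (starts at byte 1)
Byte[5]=F0: 4-byte lead, need 3 cont bytes. acc=0x0
Byte[6]=AE: continuation. acc=(acc<<6)|0x2E=0x2E
Byte[7]=83: continuation. acc=(acc<<6)|0x03=0xB83
Byte[8]=9F: continuation. acc=(acc<<6)|0x1F=0x2E0DF
Completed: cp=U+2E0DF (starts at byte 5)
Byte[9]=D5: 2-byte lead, need 1 cont bytes. acc=0x15
Byte[10]=98: continuation. acc=(acc<<6)|0x18=0x558
Completed: cp=U+0558 (starts at byte 9)
Byte[11]=D0: 2-byte lead, need 1 cont bytes. acc=0x10
Byte[12]=A6: continuation. acc=(acc<<6)|0x26=0x426
Completed: cp=U+0426 (starts at byte 11)
Byte[13]=8F: INVALID lead byte (not 0xxx/110x/1110/11110)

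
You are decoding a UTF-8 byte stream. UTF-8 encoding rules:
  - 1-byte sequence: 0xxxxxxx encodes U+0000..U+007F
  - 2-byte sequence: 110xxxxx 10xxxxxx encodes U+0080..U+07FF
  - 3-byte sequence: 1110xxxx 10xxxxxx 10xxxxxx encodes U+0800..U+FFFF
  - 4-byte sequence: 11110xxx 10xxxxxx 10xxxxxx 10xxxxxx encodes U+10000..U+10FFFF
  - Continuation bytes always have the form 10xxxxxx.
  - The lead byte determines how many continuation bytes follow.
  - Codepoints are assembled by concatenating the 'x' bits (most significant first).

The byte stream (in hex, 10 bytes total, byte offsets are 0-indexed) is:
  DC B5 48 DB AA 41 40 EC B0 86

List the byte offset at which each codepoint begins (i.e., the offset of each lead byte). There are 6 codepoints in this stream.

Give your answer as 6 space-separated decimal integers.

Byte[0]=DC: 2-byte lead, need 1 cont bytes. acc=0x1C
Byte[1]=B5: continuation. acc=(acc<<6)|0x35=0x735
Completed: cp=U+0735 (starts at byte 0)
Byte[2]=48: 1-byte ASCII. cp=U+0048
Byte[3]=DB: 2-byte lead, need 1 cont bytes. acc=0x1B
Byte[4]=AA: continuation. acc=(acc<<6)|0x2A=0x6EA
Completed: cp=U+06EA (starts at byte 3)
Byte[5]=41: 1-byte ASCII. cp=U+0041
Byte[6]=40: 1-byte ASCII. cp=U+0040
Byte[7]=EC: 3-byte lead, need 2 cont bytes. acc=0xC
Byte[8]=B0: continuation. acc=(acc<<6)|0x30=0x330
Byte[9]=86: continuation. acc=(acc<<6)|0x06=0xCC06
Completed: cp=U+CC06 (starts at byte 7)

Answer: 0 2 3 5 6 7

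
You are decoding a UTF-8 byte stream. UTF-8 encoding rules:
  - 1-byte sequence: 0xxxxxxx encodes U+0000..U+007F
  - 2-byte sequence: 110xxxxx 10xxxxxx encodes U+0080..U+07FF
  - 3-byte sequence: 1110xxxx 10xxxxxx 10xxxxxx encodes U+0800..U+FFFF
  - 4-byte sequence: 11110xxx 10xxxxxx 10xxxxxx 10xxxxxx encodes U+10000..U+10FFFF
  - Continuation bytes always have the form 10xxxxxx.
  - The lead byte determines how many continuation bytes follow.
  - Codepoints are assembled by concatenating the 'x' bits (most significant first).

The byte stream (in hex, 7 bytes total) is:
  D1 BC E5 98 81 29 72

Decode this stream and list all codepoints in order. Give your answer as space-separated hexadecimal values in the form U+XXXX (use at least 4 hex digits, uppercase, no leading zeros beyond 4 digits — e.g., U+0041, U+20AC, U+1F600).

Answer: U+047C U+5601 U+0029 U+0072

Derivation:
Byte[0]=D1: 2-byte lead, need 1 cont bytes. acc=0x11
Byte[1]=BC: continuation. acc=(acc<<6)|0x3C=0x47C
Completed: cp=U+047C (starts at byte 0)
Byte[2]=E5: 3-byte lead, need 2 cont bytes. acc=0x5
Byte[3]=98: continuation. acc=(acc<<6)|0x18=0x158
Byte[4]=81: continuation. acc=(acc<<6)|0x01=0x5601
Completed: cp=U+5601 (starts at byte 2)
Byte[5]=29: 1-byte ASCII. cp=U+0029
Byte[6]=72: 1-byte ASCII. cp=U+0072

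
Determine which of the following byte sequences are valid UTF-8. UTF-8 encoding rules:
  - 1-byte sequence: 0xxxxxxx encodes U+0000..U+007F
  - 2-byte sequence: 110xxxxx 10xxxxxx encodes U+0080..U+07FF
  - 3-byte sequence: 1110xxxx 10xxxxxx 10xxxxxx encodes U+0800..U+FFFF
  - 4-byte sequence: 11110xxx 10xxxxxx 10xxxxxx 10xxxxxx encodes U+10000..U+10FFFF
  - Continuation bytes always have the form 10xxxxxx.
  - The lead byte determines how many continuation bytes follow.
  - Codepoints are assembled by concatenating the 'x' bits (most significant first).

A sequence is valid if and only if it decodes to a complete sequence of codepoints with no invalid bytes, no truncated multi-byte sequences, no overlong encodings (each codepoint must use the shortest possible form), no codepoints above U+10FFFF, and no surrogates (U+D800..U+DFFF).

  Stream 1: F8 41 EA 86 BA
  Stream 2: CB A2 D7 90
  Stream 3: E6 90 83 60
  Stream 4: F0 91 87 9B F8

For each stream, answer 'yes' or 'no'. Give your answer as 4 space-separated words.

Answer: no yes yes no

Derivation:
Stream 1: error at byte offset 0. INVALID
Stream 2: decodes cleanly. VALID
Stream 3: decodes cleanly. VALID
Stream 4: error at byte offset 4. INVALID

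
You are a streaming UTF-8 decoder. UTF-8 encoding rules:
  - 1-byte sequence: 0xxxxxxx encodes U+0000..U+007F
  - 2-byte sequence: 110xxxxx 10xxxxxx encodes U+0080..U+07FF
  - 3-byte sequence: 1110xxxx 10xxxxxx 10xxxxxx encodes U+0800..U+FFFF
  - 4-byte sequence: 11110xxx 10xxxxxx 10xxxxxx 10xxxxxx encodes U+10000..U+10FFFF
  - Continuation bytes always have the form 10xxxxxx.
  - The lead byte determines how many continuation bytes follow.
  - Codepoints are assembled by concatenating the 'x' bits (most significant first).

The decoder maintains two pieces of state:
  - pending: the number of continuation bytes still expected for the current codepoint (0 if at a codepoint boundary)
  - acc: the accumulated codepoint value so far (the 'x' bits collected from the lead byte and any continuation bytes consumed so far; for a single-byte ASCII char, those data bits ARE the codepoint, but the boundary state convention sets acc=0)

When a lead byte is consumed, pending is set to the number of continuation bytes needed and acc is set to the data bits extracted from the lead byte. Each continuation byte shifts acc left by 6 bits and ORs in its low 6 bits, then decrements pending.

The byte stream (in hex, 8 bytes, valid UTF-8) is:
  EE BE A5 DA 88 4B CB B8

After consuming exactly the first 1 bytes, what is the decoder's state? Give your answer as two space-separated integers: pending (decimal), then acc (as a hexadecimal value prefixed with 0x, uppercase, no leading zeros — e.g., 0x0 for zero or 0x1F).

Byte[0]=EE: 3-byte lead. pending=2, acc=0xE

Answer: 2 0xE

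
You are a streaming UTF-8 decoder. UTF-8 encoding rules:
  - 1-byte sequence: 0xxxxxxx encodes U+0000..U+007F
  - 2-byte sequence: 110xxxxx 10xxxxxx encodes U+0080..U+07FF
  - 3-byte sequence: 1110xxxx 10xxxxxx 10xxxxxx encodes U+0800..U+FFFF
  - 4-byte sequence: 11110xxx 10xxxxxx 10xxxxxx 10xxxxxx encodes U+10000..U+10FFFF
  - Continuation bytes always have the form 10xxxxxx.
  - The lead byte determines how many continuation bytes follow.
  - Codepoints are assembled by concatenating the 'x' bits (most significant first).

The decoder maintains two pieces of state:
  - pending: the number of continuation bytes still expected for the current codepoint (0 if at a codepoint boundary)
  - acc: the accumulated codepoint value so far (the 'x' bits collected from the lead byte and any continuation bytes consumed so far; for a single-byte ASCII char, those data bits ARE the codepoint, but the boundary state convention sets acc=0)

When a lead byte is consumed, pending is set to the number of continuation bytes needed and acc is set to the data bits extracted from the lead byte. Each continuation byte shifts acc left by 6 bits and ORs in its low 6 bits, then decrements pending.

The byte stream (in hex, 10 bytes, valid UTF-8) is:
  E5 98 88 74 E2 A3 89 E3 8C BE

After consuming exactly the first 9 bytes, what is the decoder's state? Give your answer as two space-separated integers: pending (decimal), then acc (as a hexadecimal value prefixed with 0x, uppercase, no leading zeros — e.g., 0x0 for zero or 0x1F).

Answer: 1 0xCC

Derivation:
Byte[0]=E5: 3-byte lead. pending=2, acc=0x5
Byte[1]=98: continuation. acc=(acc<<6)|0x18=0x158, pending=1
Byte[2]=88: continuation. acc=(acc<<6)|0x08=0x5608, pending=0
Byte[3]=74: 1-byte. pending=0, acc=0x0
Byte[4]=E2: 3-byte lead. pending=2, acc=0x2
Byte[5]=A3: continuation. acc=(acc<<6)|0x23=0xA3, pending=1
Byte[6]=89: continuation. acc=(acc<<6)|0x09=0x28C9, pending=0
Byte[7]=E3: 3-byte lead. pending=2, acc=0x3
Byte[8]=8C: continuation. acc=(acc<<6)|0x0C=0xCC, pending=1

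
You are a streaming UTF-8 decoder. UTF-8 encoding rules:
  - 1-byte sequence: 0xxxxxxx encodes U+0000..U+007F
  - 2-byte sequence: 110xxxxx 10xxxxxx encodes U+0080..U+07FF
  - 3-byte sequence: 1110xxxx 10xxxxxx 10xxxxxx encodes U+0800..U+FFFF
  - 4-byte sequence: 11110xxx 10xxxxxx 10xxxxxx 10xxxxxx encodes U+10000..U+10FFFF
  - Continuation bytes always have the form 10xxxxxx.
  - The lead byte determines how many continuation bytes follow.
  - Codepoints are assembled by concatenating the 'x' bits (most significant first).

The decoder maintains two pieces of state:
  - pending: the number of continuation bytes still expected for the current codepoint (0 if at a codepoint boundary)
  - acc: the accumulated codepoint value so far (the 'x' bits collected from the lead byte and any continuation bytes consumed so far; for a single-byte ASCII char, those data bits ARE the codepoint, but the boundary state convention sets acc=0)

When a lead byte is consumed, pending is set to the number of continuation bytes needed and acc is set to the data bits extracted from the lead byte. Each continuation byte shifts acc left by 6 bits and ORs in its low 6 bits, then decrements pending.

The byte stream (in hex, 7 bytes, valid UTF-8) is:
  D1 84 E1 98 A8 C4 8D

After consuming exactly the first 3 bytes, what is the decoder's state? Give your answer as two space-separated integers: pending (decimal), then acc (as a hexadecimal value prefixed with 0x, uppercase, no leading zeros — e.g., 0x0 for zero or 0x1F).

Byte[0]=D1: 2-byte lead. pending=1, acc=0x11
Byte[1]=84: continuation. acc=(acc<<6)|0x04=0x444, pending=0
Byte[2]=E1: 3-byte lead. pending=2, acc=0x1

Answer: 2 0x1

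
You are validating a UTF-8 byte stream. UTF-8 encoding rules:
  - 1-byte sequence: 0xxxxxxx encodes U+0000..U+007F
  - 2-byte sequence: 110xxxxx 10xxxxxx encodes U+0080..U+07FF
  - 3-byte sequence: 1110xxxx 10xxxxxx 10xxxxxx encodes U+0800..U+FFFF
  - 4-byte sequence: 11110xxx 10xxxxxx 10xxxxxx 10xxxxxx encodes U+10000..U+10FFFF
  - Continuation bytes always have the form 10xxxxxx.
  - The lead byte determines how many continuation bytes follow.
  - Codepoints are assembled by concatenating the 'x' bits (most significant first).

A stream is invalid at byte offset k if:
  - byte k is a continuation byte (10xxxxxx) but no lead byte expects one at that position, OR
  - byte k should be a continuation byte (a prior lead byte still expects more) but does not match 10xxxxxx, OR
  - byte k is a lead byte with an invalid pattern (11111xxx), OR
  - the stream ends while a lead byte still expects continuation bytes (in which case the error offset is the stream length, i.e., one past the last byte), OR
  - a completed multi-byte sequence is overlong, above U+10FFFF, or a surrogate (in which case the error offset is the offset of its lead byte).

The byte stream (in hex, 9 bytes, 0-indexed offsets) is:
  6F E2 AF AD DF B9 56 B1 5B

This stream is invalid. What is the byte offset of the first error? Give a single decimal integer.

Answer: 7

Derivation:
Byte[0]=6F: 1-byte ASCII. cp=U+006F
Byte[1]=E2: 3-byte lead, need 2 cont bytes. acc=0x2
Byte[2]=AF: continuation. acc=(acc<<6)|0x2F=0xAF
Byte[3]=AD: continuation. acc=(acc<<6)|0x2D=0x2BED
Completed: cp=U+2BED (starts at byte 1)
Byte[4]=DF: 2-byte lead, need 1 cont bytes. acc=0x1F
Byte[5]=B9: continuation. acc=(acc<<6)|0x39=0x7F9
Completed: cp=U+07F9 (starts at byte 4)
Byte[6]=56: 1-byte ASCII. cp=U+0056
Byte[7]=B1: INVALID lead byte (not 0xxx/110x/1110/11110)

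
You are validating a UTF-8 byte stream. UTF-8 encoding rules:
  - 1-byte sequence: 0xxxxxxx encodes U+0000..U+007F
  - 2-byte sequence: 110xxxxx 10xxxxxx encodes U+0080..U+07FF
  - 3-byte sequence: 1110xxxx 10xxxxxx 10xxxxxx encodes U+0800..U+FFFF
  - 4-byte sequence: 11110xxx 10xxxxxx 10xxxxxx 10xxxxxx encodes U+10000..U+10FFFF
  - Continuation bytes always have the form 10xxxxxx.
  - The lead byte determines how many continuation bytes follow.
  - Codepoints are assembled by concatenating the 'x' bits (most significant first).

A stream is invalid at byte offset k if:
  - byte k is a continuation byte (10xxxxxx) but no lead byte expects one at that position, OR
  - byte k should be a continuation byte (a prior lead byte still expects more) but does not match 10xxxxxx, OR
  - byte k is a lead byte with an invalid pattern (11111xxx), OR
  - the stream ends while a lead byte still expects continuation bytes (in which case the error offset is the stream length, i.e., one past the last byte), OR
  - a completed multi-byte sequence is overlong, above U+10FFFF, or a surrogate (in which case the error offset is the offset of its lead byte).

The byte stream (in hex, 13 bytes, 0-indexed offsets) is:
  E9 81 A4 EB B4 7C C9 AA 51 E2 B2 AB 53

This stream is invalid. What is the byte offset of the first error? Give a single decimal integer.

Byte[0]=E9: 3-byte lead, need 2 cont bytes. acc=0x9
Byte[1]=81: continuation. acc=(acc<<6)|0x01=0x241
Byte[2]=A4: continuation. acc=(acc<<6)|0x24=0x9064
Completed: cp=U+9064 (starts at byte 0)
Byte[3]=EB: 3-byte lead, need 2 cont bytes. acc=0xB
Byte[4]=B4: continuation. acc=(acc<<6)|0x34=0x2F4
Byte[5]=7C: expected 10xxxxxx continuation. INVALID

Answer: 5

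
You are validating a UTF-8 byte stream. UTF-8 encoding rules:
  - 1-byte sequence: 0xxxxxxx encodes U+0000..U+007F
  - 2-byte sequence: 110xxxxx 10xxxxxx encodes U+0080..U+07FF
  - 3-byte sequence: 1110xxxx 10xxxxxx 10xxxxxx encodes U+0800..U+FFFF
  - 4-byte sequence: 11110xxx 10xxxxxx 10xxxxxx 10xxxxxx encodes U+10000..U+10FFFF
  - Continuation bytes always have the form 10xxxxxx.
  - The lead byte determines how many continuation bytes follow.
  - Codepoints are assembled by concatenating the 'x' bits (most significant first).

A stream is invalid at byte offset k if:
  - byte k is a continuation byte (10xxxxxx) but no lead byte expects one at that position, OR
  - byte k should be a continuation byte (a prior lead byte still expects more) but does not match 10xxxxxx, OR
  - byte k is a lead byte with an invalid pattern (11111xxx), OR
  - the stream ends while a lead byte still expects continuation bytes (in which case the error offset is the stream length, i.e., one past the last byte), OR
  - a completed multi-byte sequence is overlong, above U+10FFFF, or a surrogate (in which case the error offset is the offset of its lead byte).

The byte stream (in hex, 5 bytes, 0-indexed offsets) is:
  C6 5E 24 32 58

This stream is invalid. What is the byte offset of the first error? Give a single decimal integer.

Answer: 1

Derivation:
Byte[0]=C6: 2-byte lead, need 1 cont bytes. acc=0x6
Byte[1]=5E: expected 10xxxxxx continuation. INVALID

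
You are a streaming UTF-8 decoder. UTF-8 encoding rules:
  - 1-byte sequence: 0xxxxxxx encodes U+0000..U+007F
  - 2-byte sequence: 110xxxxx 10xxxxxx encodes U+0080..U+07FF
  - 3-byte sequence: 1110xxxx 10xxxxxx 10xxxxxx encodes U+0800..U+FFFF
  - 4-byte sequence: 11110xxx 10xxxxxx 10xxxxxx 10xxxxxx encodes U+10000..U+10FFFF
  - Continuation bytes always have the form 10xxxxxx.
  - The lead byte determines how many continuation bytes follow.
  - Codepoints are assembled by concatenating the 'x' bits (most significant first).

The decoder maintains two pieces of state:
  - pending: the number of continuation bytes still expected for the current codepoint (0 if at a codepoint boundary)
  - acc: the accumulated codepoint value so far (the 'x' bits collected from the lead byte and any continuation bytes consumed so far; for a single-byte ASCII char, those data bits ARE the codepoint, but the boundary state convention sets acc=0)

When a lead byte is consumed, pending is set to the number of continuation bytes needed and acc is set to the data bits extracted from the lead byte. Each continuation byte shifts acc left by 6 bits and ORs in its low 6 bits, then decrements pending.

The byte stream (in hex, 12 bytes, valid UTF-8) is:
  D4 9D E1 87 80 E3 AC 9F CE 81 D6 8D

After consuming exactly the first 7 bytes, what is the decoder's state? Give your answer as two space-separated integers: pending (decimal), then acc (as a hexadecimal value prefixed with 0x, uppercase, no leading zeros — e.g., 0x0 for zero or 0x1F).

Byte[0]=D4: 2-byte lead. pending=1, acc=0x14
Byte[1]=9D: continuation. acc=(acc<<6)|0x1D=0x51D, pending=0
Byte[2]=E1: 3-byte lead. pending=2, acc=0x1
Byte[3]=87: continuation. acc=(acc<<6)|0x07=0x47, pending=1
Byte[4]=80: continuation. acc=(acc<<6)|0x00=0x11C0, pending=0
Byte[5]=E3: 3-byte lead. pending=2, acc=0x3
Byte[6]=AC: continuation. acc=(acc<<6)|0x2C=0xEC, pending=1

Answer: 1 0xEC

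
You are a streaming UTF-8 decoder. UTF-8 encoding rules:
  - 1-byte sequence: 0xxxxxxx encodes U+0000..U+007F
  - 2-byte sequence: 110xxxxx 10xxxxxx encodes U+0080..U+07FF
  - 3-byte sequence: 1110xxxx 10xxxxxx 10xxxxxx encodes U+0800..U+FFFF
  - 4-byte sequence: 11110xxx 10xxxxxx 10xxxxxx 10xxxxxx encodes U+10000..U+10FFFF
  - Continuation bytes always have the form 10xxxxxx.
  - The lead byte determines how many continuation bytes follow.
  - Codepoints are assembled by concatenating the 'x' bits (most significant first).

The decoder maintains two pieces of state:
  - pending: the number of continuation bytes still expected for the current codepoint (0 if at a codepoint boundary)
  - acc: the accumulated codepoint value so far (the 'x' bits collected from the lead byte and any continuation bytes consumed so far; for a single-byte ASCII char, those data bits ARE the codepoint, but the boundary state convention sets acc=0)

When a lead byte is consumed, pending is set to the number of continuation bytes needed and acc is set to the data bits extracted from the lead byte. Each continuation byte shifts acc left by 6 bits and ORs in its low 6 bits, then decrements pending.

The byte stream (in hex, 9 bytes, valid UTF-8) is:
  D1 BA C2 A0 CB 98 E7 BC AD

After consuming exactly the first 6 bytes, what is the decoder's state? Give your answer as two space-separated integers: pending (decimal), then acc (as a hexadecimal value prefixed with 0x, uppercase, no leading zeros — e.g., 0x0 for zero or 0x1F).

Answer: 0 0x2D8

Derivation:
Byte[0]=D1: 2-byte lead. pending=1, acc=0x11
Byte[1]=BA: continuation. acc=(acc<<6)|0x3A=0x47A, pending=0
Byte[2]=C2: 2-byte lead. pending=1, acc=0x2
Byte[3]=A0: continuation. acc=(acc<<6)|0x20=0xA0, pending=0
Byte[4]=CB: 2-byte lead. pending=1, acc=0xB
Byte[5]=98: continuation. acc=(acc<<6)|0x18=0x2D8, pending=0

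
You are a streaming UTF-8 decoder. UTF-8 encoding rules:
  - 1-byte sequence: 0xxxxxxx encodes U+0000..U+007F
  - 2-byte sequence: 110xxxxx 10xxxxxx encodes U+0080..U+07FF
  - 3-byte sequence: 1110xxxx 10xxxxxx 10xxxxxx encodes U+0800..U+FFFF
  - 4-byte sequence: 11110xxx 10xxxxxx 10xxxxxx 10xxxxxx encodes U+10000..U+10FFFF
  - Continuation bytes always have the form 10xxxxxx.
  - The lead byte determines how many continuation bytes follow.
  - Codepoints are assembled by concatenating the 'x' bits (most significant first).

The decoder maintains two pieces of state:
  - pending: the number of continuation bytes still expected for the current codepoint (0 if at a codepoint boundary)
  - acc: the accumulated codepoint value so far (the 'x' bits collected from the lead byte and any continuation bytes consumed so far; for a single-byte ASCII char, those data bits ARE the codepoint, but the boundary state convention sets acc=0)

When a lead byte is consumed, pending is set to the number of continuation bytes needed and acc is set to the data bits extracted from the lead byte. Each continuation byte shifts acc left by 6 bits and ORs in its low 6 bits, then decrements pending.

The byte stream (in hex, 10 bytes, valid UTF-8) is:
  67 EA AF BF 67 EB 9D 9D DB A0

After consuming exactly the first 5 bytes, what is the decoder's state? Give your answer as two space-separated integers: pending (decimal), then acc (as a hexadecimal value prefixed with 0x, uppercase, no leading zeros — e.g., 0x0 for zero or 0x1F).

Byte[0]=67: 1-byte. pending=0, acc=0x0
Byte[1]=EA: 3-byte lead. pending=2, acc=0xA
Byte[2]=AF: continuation. acc=(acc<<6)|0x2F=0x2AF, pending=1
Byte[3]=BF: continuation. acc=(acc<<6)|0x3F=0xABFF, pending=0
Byte[4]=67: 1-byte. pending=0, acc=0x0

Answer: 0 0x0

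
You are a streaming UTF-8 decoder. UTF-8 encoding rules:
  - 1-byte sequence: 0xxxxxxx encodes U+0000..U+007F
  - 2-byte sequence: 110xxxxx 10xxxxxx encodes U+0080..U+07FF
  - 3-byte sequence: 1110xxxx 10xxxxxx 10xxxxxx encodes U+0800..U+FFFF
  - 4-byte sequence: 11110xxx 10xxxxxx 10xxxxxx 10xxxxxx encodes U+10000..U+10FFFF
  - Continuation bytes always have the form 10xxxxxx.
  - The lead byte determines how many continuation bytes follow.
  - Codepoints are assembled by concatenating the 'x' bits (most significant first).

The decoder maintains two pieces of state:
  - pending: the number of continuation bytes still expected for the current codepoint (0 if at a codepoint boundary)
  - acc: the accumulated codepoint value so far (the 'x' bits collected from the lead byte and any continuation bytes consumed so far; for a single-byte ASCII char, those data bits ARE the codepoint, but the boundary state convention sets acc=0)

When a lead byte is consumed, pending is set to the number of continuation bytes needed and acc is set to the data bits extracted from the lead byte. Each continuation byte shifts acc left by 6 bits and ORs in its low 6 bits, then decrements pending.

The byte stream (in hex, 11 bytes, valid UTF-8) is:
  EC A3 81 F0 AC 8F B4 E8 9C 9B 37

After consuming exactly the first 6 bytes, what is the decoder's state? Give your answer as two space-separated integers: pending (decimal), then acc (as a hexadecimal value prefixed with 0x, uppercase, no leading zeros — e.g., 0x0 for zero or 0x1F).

Byte[0]=EC: 3-byte lead. pending=2, acc=0xC
Byte[1]=A3: continuation. acc=(acc<<6)|0x23=0x323, pending=1
Byte[2]=81: continuation. acc=(acc<<6)|0x01=0xC8C1, pending=0
Byte[3]=F0: 4-byte lead. pending=3, acc=0x0
Byte[4]=AC: continuation. acc=(acc<<6)|0x2C=0x2C, pending=2
Byte[5]=8F: continuation. acc=(acc<<6)|0x0F=0xB0F, pending=1

Answer: 1 0xB0F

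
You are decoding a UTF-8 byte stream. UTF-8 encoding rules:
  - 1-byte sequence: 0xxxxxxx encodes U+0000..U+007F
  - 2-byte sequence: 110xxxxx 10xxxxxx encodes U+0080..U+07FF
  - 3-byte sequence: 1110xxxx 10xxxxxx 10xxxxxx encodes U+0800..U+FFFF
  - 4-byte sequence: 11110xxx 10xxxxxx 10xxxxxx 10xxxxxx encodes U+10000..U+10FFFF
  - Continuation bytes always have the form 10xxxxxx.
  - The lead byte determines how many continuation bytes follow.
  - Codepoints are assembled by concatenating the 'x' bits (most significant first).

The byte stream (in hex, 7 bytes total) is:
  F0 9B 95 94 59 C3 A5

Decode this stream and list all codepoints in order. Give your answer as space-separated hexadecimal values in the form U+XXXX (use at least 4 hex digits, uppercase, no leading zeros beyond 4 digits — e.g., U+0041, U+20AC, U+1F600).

Answer: U+1B554 U+0059 U+00E5

Derivation:
Byte[0]=F0: 4-byte lead, need 3 cont bytes. acc=0x0
Byte[1]=9B: continuation. acc=(acc<<6)|0x1B=0x1B
Byte[2]=95: continuation. acc=(acc<<6)|0x15=0x6D5
Byte[3]=94: continuation. acc=(acc<<6)|0x14=0x1B554
Completed: cp=U+1B554 (starts at byte 0)
Byte[4]=59: 1-byte ASCII. cp=U+0059
Byte[5]=C3: 2-byte lead, need 1 cont bytes. acc=0x3
Byte[6]=A5: continuation. acc=(acc<<6)|0x25=0xE5
Completed: cp=U+00E5 (starts at byte 5)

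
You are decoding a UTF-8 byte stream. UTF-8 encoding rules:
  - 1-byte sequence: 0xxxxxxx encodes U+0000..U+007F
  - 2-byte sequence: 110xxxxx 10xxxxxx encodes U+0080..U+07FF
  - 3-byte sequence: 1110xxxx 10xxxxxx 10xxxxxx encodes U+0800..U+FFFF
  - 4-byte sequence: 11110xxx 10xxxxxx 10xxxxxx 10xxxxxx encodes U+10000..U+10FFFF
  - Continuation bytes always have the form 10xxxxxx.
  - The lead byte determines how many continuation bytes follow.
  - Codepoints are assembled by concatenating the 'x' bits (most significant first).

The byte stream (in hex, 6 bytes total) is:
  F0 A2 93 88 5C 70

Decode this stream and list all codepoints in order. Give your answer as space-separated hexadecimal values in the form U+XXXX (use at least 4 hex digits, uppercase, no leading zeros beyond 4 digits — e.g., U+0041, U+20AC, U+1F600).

Byte[0]=F0: 4-byte lead, need 3 cont bytes. acc=0x0
Byte[1]=A2: continuation. acc=(acc<<6)|0x22=0x22
Byte[2]=93: continuation. acc=(acc<<6)|0x13=0x893
Byte[3]=88: continuation. acc=(acc<<6)|0x08=0x224C8
Completed: cp=U+224C8 (starts at byte 0)
Byte[4]=5C: 1-byte ASCII. cp=U+005C
Byte[5]=70: 1-byte ASCII. cp=U+0070

Answer: U+224C8 U+005C U+0070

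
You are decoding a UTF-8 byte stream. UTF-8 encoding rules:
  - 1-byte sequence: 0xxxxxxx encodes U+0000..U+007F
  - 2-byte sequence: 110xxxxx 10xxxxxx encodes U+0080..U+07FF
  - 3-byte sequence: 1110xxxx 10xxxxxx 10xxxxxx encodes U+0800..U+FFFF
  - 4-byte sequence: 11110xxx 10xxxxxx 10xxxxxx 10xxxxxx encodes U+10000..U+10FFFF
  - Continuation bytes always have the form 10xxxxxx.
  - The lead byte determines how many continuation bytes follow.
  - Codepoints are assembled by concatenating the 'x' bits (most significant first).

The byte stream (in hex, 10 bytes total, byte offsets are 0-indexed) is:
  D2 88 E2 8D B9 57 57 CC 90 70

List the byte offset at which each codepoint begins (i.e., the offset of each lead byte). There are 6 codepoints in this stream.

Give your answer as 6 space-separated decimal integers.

Answer: 0 2 5 6 7 9

Derivation:
Byte[0]=D2: 2-byte lead, need 1 cont bytes. acc=0x12
Byte[1]=88: continuation. acc=(acc<<6)|0x08=0x488
Completed: cp=U+0488 (starts at byte 0)
Byte[2]=E2: 3-byte lead, need 2 cont bytes. acc=0x2
Byte[3]=8D: continuation. acc=(acc<<6)|0x0D=0x8D
Byte[4]=B9: continuation. acc=(acc<<6)|0x39=0x2379
Completed: cp=U+2379 (starts at byte 2)
Byte[5]=57: 1-byte ASCII. cp=U+0057
Byte[6]=57: 1-byte ASCII. cp=U+0057
Byte[7]=CC: 2-byte lead, need 1 cont bytes. acc=0xC
Byte[8]=90: continuation. acc=(acc<<6)|0x10=0x310
Completed: cp=U+0310 (starts at byte 7)
Byte[9]=70: 1-byte ASCII. cp=U+0070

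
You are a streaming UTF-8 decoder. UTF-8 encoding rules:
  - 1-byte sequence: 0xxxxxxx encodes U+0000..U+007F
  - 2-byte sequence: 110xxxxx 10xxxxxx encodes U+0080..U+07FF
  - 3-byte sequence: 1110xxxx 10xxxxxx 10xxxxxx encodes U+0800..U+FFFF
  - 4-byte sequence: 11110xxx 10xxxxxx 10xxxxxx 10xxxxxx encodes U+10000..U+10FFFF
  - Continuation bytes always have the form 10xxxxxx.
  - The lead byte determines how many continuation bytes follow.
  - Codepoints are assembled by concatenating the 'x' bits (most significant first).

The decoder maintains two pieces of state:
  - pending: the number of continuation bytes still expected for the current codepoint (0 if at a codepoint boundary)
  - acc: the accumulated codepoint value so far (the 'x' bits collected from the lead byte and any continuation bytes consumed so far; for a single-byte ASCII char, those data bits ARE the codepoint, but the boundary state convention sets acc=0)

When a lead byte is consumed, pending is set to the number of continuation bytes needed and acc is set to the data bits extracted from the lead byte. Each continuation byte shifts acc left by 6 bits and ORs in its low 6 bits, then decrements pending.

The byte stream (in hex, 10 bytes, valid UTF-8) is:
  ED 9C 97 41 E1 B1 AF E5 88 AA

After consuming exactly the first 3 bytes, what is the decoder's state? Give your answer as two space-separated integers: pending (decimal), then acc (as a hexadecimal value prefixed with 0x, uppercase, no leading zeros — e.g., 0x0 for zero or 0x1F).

Answer: 0 0xD717

Derivation:
Byte[0]=ED: 3-byte lead. pending=2, acc=0xD
Byte[1]=9C: continuation. acc=(acc<<6)|0x1C=0x35C, pending=1
Byte[2]=97: continuation. acc=(acc<<6)|0x17=0xD717, pending=0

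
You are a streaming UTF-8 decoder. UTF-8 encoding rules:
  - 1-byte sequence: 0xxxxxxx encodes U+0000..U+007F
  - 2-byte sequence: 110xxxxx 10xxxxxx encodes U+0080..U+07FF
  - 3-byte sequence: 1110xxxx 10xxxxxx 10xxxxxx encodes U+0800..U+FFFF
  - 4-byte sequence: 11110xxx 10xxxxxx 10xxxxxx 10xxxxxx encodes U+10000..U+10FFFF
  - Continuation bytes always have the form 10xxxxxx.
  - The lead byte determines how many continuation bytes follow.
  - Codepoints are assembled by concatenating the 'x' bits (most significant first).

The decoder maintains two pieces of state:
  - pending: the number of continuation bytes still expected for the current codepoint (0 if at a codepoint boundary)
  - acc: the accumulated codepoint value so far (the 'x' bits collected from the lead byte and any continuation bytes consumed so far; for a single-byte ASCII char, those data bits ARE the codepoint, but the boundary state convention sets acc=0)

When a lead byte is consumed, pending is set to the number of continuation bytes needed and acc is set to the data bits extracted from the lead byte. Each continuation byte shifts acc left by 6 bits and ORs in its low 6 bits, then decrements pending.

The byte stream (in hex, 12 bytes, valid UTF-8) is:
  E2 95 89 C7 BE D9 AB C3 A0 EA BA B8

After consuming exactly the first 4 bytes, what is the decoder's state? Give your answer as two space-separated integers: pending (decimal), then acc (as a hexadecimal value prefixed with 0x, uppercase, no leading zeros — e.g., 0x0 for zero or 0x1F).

Answer: 1 0x7

Derivation:
Byte[0]=E2: 3-byte lead. pending=2, acc=0x2
Byte[1]=95: continuation. acc=(acc<<6)|0x15=0x95, pending=1
Byte[2]=89: continuation. acc=(acc<<6)|0x09=0x2549, pending=0
Byte[3]=C7: 2-byte lead. pending=1, acc=0x7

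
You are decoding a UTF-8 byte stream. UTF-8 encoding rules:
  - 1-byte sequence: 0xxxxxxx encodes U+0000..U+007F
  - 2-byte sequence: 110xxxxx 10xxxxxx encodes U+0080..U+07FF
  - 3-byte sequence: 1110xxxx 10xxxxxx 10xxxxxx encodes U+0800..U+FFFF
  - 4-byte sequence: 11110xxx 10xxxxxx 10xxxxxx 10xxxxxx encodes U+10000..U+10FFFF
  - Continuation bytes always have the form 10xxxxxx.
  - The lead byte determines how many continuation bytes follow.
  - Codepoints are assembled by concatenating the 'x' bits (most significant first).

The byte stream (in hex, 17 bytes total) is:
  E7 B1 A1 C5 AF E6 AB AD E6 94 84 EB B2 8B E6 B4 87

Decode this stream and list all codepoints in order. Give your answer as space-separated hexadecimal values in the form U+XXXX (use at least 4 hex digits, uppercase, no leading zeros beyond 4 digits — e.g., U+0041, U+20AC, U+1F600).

Byte[0]=E7: 3-byte lead, need 2 cont bytes. acc=0x7
Byte[1]=B1: continuation. acc=(acc<<6)|0x31=0x1F1
Byte[2]=A1: continuation. acc=(acc<<6)|0x21=0x7C61
Completed: cp=U+7C61 (starts at byte 0)
Byte[3]=C5: 2-byte lead, need 1 cont bytes. acc=0x5
Byte[4]=AF: continuation. acc=(acc<<6)|0x2F=0x16F
Completed: cp=U+016F (starts at byte 3)
Byte[5]=E6: 3-byte lead, need 2 cont bytes. acc=0x6
Byte[6]=AB: continuation. acc=(acc<<6)|0x2B=0x1AB
Byte[7]=AD: continuation. acc=(acc<<6)|0x2D=0x6AED
Completed: cp=U+6AED (starts at byte 5)
Byte[8]=E6: 3-byte lead, need 2 cont bytes. acc=0x6
Byte[9]=94: continuation. acc=(acc<<6)|0x14=0x194
Byte[10]=84: continuation. acc=(acc<<6)|0x04=0x6504
Completed: cp=U+6504 (starts at byte 8)
Byte[11]=EB: 3-byte lead, need 2 cont bytes. acc=0xB
Byte[12]=B2: continuation. acc=(acc<<6)|0x32=0x2F2
Byte[13]=8B: continuation. acc=(acc<<6)|0x0B=0xBC8B
Completed: cp=U+BC8B (starts at byte 11)
Byte[14]=E6: 3-byte lead, need 2 cont bytes. acc=0x6
Byte[15]=B4: continuation. acc=(acc<<6)|0x34=0x1B4
Byte[16]=87: continuation. acc=(acc<<6)|0x07=0x6D07
Completed: cp=U+6D07 (starts at byte 14)

Answer: U+7C61 U+016F U+6AED U+6504 U+BC8B U+6D07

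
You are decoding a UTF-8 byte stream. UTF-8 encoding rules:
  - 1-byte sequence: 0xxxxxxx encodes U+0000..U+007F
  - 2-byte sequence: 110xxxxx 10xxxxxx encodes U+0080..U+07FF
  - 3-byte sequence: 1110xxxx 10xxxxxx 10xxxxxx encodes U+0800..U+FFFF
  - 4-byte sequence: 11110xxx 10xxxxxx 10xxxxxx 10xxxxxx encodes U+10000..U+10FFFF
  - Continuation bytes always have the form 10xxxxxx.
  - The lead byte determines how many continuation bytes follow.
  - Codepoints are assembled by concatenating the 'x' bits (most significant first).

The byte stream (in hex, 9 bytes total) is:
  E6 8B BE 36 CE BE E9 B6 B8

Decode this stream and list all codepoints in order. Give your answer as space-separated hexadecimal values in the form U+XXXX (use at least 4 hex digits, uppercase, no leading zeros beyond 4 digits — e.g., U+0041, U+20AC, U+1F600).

Answer: U+62FE U+0036 U+03BE U+9DB8

Derivation:
Byte[0]=E6: 3-byte lead, need 2 cont bytes. acc=0x6
Byte[1]=8B: continuation. acc=(acc<<6)|0x0B=0x18B
Byte[2]=BE: continuation. acc=(acc<<6)|0x3E=0x62FE
Completed: cp=U+62FE (starts at byte 0)
Byte[3]=36: 1-byte ASCII. cp=U+0036
Byte[4]=CE: 2-byte lead, need 1 cont bytes. acc=0xE
Byte[5]=BE: continuation. acc=(acc<<6)|0x3E=0x3BE
Completed: cp=U+03BE (starts at byte 4)
Byte[6]=E9: 3-byte lead, need 2 cont bytes. acc=0x9
Byte[7]=B6: continuation. acc=(acc<<6)|0x36=0x276
Byte[8]=B8: continuation. acc=(acc<<6)|0x38=0x9DB8
Completed: cp=U+9DB8 (starts at byte 6)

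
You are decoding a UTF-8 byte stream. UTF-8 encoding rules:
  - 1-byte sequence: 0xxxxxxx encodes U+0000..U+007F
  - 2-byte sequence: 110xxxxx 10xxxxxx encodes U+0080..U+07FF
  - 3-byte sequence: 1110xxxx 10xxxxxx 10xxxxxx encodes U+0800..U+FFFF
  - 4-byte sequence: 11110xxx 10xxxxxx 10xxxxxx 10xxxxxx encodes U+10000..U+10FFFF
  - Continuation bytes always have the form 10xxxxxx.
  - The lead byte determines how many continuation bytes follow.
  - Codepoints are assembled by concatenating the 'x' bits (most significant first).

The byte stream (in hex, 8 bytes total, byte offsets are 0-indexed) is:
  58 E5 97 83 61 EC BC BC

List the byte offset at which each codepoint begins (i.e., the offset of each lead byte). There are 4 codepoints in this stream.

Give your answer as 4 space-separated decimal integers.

Byte[0]=58: 1-byte ASCII. cp=U+0058
Byte[1]=E5: 3-byte lead, need 2 cont bytes. acc=0x5
Byte[2]=97: continuation. acc=(acc<<6)|0x17=0x157
Byte[3]=83: continuation. acc=(acc<<6)|0x03=0x55C3
Completed: cp=U+55C3 (starts at byte 1)
Byte[4]=61: 1-byte ASCII. cp=U+0061
Byte[5]=EC: 3-byte lead, need 2 cont bytes. acc=0xC
Byte[6]=BC: continuation. acc=(acc<<6)|0x3C=0x33C
Byte[7]=BC: continuation. acc=(acc<<6)|0x3C=0xCF3C
Completed: cp=U+CF3C (starts at byte 5)

Answer: 0 1 4 5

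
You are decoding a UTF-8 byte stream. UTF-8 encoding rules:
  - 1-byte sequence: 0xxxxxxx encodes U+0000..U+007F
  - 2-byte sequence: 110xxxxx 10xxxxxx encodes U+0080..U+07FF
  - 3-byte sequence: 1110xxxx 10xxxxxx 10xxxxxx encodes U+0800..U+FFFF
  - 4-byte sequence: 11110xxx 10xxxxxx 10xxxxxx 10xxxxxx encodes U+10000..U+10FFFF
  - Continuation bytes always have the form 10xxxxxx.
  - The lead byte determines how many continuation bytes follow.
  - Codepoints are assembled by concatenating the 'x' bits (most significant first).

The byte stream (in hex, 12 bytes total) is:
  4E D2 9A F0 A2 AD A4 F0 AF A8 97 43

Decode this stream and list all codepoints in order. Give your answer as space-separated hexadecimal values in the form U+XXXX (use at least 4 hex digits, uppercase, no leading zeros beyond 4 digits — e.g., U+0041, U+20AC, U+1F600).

Byte[0]=4E: 1-byte ASCII. cp=U+004E
Byte[1]=D2: 2-byte lead, need 1 cont bytes. acc=0x12
Byte[2]=9A: continuation. acc=(acc<<6)|0x1A=0x49A
Completed: cp=U+049A (starts at byte 1)
Byte[3]=F0: 4-byte lead, need 3 cont bytes. acc=0x0
Byte[4]=A2: continuation. acc=(acc<<6)|0x22=0x22
Byte[5]=AD: continuation. acc=(acc<<6)|0x2D=0x8AD
Byte[6]=A4: continuation. acc=(acc<<6)|0x24=0x22B64
Completed: cp=U+22B64 (starts at byte 3)
Byte[7]=F0: 4-byte lead, need 3 cont bytes. acc=0x0
Byte[8]=AF: continuation. acc=(acc<<6)|0x2F=0x2F
Byte[9]=A8: continuation. acc=(acc<<6)|0x28=0xBE8
Byte[10]=97: continuation. acc=(acc<<6)|0x17=0x2FA17
Completed: cp=U+2FA17 (starts at byte 7)
Byte[11]=43: 1-byte ASCII. cp=U+0043

Answer: U+004E U+049A U+22B64 U+2FA17 U+0043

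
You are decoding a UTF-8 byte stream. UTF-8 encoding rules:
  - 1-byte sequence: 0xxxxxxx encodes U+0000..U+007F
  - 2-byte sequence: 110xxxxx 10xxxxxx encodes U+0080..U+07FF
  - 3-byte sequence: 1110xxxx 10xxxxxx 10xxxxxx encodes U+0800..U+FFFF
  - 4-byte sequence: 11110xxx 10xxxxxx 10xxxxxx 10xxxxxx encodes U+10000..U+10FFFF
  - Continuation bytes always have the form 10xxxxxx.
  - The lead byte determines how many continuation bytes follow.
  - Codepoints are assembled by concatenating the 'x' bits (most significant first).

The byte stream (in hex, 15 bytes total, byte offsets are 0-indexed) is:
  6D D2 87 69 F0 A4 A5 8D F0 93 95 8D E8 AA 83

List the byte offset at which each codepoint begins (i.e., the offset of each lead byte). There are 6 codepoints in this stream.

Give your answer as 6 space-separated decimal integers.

Byte[0]=6D: 1-byte ASCII. cp=U+006D
Byte[1]=D2: 2-byte lead, need 1 cont bytes. acc=0x12
Byte[2]=87: continuation. acc=(acc<<6)|0x07=0x487
Completed: cp=U+0487 (starts at byte 1)
Byte[3]=69: 1-byte ASCII. cp=U+0069
Byte[4]=F0: 4-byte lead, need 3 cont bytes. acc=0x0
Byte[5]=A4: continuation. acc=(acc<<6)|0x24=0x24
Byte[6]=A5: continuation. acc=(acc<<6)|0x25=0x925
Byte[7]=8D: continuation. acc=(acc<<6)|0x0D=0x2494D
Completed: cp=U+2494D (starts at byte 4)
Byte[8]=F0: 4-byte lead, need 3 cont bytes. acc=0x0
Byte[9]=93: continuation. acc=(acc<<6)|0x13=0x13
Byte[10]=95: continuation. acc=(acc<<6)|0x15=0x4D5
Byte[11]=8D: continuation. acc=(acc<<6)|0x0D=0x1354D
Completed: cp=U+1354D (starts at byte 8)
Byte[12]=E8: 3-byte lead, need 2 cont bytes. acc=0x8
Byte[13]=AA: continuation. acc=(acc<<6)|0x2A=0x22A
Byte[14]=83: continuation. acc=(acc<<6)|0x03=0x8A83
Completed: cp=U+8A83 (starts at byte 12)

Answer: 0 1 3 4 8 12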